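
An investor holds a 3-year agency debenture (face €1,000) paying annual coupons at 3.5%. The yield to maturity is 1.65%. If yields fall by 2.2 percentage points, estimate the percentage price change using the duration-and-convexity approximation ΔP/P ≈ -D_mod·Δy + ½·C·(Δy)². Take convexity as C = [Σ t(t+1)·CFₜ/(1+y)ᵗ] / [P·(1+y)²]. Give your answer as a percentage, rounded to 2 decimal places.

With y = 0.0165:
  t   CF        PV=CF/(1+0.0165)^t    t·PV        t(t+1)·PV
  1        35.00        34.4319        34.4319          68.8637
  2        35.00        33.8730        67.7459         203.2378
  3     1,035.00       985.4128     2,956.2384      11,824.9536
  Σ                  1,053.7176     3,058.4162      12,097.0552
P = 1,053.7176; D_Mac = 2.90250 yrs; D_mod = 2.85539 yrs; C = 11.11068.
Duration effect: -2.85539 × (-0.022) = +0.062819
Convexity effect: 0.5 × 11.11068 × (-0.022)² = +0.0026888
ΔP/P ≈ +0.062819 + 0.0026888 = +0.065507 = +6.5507%.

+6.55%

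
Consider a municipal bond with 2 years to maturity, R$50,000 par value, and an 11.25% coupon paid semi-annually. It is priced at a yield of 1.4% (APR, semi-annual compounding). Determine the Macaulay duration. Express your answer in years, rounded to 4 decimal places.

Periodic yield y = 0.007. Discount each cash flow and weight by its period:
  t   CF        PV=CF/(1+0.007)^t    t·PV
  1     2,812.50     2,792.9494     2,792.9494
  2     2,812.50     2,773.5346     5,547.0692
  3     2,812.50     2,754.2548     8,262.7645
  4    52,812.50    51,359.2702   205,437.0809
  Σ                 59,680.0090   222,039.8639
Price P = Σ PV = 59,680.0090.
Macaulay duration = Σ(t·PV) / P = 222,039.8639 / 59,680.0090 = 3.72051 half-year periods.
In years: 3.72051 / 2 = 1.86025 years.

1.8603 years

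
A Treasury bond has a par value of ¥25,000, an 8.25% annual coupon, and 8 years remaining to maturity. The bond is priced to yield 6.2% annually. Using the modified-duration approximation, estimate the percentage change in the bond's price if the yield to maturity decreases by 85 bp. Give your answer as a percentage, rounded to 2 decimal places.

Periodic yield y = 0.062. Modified duration first:
  t   CF        PV=CF/(1+0.062)^t    t·PV
  1     2,062.50     1,942.0904     1,942.0904
  2     2,062.50     1,828.7104     3,657.4207
  3     2,062.50     1,721.9495     5,165.8485
  4     2,062.50     1,621.4214     6,485.6854
  5     2,062.50     1,526.7621     7,633.8106
  6     2,062.50     1,437.6291     8,625.7746
  7     2,062.50     1,353.6997     9,475.8981
  8    27,062.50    16,725.2177   133,801.7417
  Σ                 28,157.4802   176,788.2700
P = 28,157.4802; D_Mac = 6.27855 yrs; D_mod = 6.27855/(1+0.062) = 5.91201 yrs.
ΔP/P ≈ -D_mod · Δy = -5.91201 × (-0.0085) = +0.050252 = +5.0252%.

+5.03%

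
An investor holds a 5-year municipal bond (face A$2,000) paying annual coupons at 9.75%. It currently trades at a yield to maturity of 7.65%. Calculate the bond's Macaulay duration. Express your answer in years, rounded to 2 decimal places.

4.22 years

Periodic yield y = 0.0765. Discount each cash flow and weight by its year:
  t   CF        PV=CF/(1+0.0765)^t    t·PV
  1       195.00       181.1426       181.1426
  2       195.00       168.2699       336.5399
  3       195.00       156.3121       468.9362
  4       195.00       145.2040       580.8159
  5     2,195.00     1,518.3236     7,591.6182
  Σ                  2,169.2522     9,159.0527
Price P = Σ PV = 2,169.2522.
Macaulay duration = Σ(t·PV) / P = 9,159.0527 / 2,169.2522 = 4.22222 years.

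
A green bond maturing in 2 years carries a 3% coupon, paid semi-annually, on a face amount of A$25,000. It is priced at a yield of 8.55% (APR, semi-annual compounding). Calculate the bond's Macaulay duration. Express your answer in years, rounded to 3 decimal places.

Periodic yield y = 0.04275. Discount each cash flow and weight by its period:
  t   CF        PV=CF/(1+0.04275)^t    t·PV
  1       375.00       359.6260       359.6260
  2       375.00       344.8823       689.7645
  3       375.00       330.7430       992.2290
  4    25,375.00    21,462.7446    85,850.9782
  Σ                 22,497.9958    87,892.5978
Price P = Σ PV = 22,497.9958.
Macaulay duration = Σ(t·PV) / P = 87,892.5978 / 22,497.9958 = 3.90669 half-year periods.
In years: 3.90669 / 2 = 1.95334 years.

1.953 years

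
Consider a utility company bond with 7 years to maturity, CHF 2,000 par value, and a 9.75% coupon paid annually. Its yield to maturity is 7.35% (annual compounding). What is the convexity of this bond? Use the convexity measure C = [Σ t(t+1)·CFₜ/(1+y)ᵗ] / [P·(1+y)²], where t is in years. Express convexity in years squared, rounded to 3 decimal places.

With y = 0.0735:
  t   CF        PV=CF/(1+0.0735)^t    t·PV        t(t+1)·PV
  1       195.00       181.6488       181.6488         363.2976
  2       195.00       169.2117       338.4235       1,015.2705
  3       195.00       157.6262       472.8787       1,891.5147
  4       195.00       146.8339       587.3357       2,936.6786
  5       195.00       136.7806       683.9028       4,103.4167
  6       195.00       127.4155       764.4931       5,351.4517
  7     2,195.00     1,336.0422     9,352.2956      74,818.3645
  Σ                  2,255.5590    12,380.9781      90,479.9942
P = 2,255.5590.
Convexity = Σ t(t+1)·PV / [P·(1+y)²] = 90,479.9942 / (2,255.5590 × 1.152402) = 34.80922.

34.809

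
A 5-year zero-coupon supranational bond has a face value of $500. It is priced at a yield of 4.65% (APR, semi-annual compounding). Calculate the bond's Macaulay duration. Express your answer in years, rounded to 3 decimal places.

A zero-coupon bond has a single cash flow at maturity, so its Macaulay duration equals its maturity: 5 years.
(Equivalently: 10 semi-annual periods ÷ 2 = 5 years.)

5.000 years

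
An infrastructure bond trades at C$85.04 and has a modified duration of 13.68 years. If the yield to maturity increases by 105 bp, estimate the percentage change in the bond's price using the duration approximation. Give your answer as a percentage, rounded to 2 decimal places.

-14.36%

Duration approximation: ΔP/P ≈ -D_mod · Δy = -13.68 × (+0.0105) = -0.143640.
As a percentage: -14.3640%.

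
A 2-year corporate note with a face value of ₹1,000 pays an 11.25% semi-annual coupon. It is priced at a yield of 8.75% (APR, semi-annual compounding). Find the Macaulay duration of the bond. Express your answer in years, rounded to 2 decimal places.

Periodic yield y = 0.04375. Discount each cash flow and weight by its period:
  t   CF        PV=CF/(1+0.04375)^t    t·PV
  1        56.25        53.8922        53.8922
  2        56.25        51.6333       103.2665
  3        56.25        49.4690       148.4070
  4     1,056.25       889.9811     3,559.9243
  Σ                  1,044.9755     3,865.4900
Price P = Σ PV = 1,044.9755.
Macaulay duration = Σ(t·PV) / P = 3,865.4900 / 1,044.9755 = 3.69912 half-year periods.
In years: 3.69912 / 2 = 1.84956 years.

1.85 years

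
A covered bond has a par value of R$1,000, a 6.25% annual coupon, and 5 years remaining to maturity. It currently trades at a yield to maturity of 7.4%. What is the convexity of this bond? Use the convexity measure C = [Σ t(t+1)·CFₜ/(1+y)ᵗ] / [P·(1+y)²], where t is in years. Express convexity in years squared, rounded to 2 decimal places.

With y = 0.074:
  t   CF        PV=CF/(1+0.074)^t    t·PV        t(t+1)·PV
  1        62.50        58.1937        58.1937         116.3873
  2        62.50        54.1840       108.3681         325.1043
  3        62.50        50.4507       151.3521         605.4084
  4        62.50        46.9746       187.8983         939.4916
  5     1,062.50       743.5455     3,717.7273      22,306.3641
  Σ                    953.3485     4,223.5395      24,292.7557
P = 953.3485.
Convexity = Σ t(t+1)·PV / [P·(1+y)²] = 24,292.7557 / (953.3485 × 1.153476) = 22.09106.

22.09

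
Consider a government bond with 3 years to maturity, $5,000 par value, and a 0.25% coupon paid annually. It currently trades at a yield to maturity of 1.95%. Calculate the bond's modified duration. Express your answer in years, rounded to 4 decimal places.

2.9351 years

Periodic yield y = 0.0195. First find Macaulay duration:
  t   CF        PV=CF/(1+0.0195)^t    t·PV
  1        12.50        12.2609        12.2609
  2        12.50        12.0264        24.0528
  3     5,012.50     4,730.3437    14,191.0310
  Σ                  4,754.6310    14,227.3447
P = 4,754.6310; Macaulay duration = 14,227.3447 / 4,754.6310 = 2.99231 years.
Modified duration = D_Mac / (1 + y) = 2.99231 / 1.0195 = 2.93508 years.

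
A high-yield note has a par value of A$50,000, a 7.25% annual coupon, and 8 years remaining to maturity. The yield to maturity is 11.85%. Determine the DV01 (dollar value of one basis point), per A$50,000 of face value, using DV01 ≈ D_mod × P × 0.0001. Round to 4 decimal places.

A$20.9436

Periodic yield y = 0.1185.
  t   CF        PV=CF/(1+0.1185)^t    t·PV
  1     3,625.00     3,240.9477     3,240.9477
  2     3,625.00     2,897.5840     5,795.1680
  3     3,625.00     2,590.5981     7,771.7944
  4     3,625.00     2,316.1360     9,264.5440
  5     3,625.00     2,070.7519    10,353.7595
  6     3,625.00     1,851.3651    11,108.1908
  7     3,625.00     1,655.2214    11,586.5498
  8    53,625.00    21,891.6954   175,133.5636
  Σ                 38,514.2997   234,254.5177
P = 38,514.2997; D_Mac = 6.08227 yrs; D_mod = 5.43788 yrs.
DV01 ≈ 5.43788 × 38,514.2997 × 0.0001 = 20.943631.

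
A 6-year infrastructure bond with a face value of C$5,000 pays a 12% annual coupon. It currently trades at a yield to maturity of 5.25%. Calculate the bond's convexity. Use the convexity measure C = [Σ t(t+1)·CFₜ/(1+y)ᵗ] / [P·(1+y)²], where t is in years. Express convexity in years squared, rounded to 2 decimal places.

With y = 0.0525:
  t   CF        PV=CF/(1+0.0525)^t    t·PV        t(t+1)·PV
  1       600.00       570.0713       570.0713       1,140.1425
  2       600.00       541.6354     1,083.2708       3,249.8124
  3       600.00       514.6180     1,543.8539       6,175.4155
  4       600.00       488.9482     1,955.7927       9,778.9636
  5       600.00       464.5588     2,322.7942      13,936.7652
  6     5,600.00     4,119.6033    24,717.6199     173,023.3396
  Σ                  6,699.4350    32,193.4028     207,304.4388
P = 6,699.4350.
Convexity = Σ t(t+1)·PV / [P·(1+y)²] = 207,304.4388 / (6,699.4350 × 1.107756) = 27.93356.

27.93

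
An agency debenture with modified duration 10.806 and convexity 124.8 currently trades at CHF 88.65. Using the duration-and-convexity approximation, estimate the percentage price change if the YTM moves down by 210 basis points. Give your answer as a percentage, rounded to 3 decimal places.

+25.444%

Duration effect: -D_mod·Δy = -10.806 × (-0.021) = +0.226926
Convexity effect: ½·C·(Δy)² = 0.5 × 124.8 × (-0.021)² = +0.0275184
ΔP/P ≈ +0.226926 + 0.0275184 = +0.2544444
= +25.44444%.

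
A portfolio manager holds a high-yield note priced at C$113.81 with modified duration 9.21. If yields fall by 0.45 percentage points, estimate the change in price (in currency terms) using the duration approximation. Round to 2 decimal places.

+C$4.72

Duration approximation: ΔP/P ≈ -D_mod · Δy = -9.21 × (-0.0045) = +0.041445.
ΔP ≈ 113.81 × (+0.041445) = +4.71685545.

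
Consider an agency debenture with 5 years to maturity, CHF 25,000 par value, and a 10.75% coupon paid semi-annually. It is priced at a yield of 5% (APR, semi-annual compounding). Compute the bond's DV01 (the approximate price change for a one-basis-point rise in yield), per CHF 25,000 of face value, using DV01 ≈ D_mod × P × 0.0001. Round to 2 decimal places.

Periodic yield y = 0.025.
  t   CF        PV=CF/(1+0.025)^t    t·PV
  1     1,343.75     1,310.9756     1,310.9756
  2     1,343.75     1,279.0006     2,558.0012
  3     1,343.75     1,247.8055     3,743.4164
  4     1,343.75     1,217.3712     4,869.4847
  5     1,343.75     1,187.6792     5,938.3960
  6     1,343.75     1,158.7114     6,952.2685
  7     1,343.75     1,130.4502     7,913.1511
  8     1,343.75     1,102.8782     8,823.0256
  9     1,343.75     1,075.9787     9,683.8086
  10   26,343.75    20,579.6954   205,796.9540
  Σ                 31,290.5460   257,589.4817
P = 31,290.5460; D_Mac = 8.23218 half-year periods = 4.11609 yrs; D_mod = 4.01570 yrs.
DV01 ≈ 4.01570 × 31,290.5460 × 0.0001 = 12.565341.

CHF 12.57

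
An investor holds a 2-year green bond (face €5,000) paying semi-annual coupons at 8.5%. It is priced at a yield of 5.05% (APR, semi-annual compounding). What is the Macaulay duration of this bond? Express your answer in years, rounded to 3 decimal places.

Periodic yield y = 0.02525. Discount each cash flow and weight by its period:
  t   CF        PV=CF/(1+0.02525)^t    t·PV
  1       212.50       207.2665       207.2665
  2       212.50       202.1619       404.3239
  3       212.50       197.1831       591.5492
  4     5,212.50     4,717.6635    18,870.6538
  Σ                  5,324.2750    20,073.7934
Price P = Σ PV = 5,324.2750.
Macaulay duration = Σ(t·PV) / P = 20,073.7934 / 5,324.2750 = 3.77024 half-year periods.
In years: 3.77024 / 2 = 1.88512 years.

1.885 years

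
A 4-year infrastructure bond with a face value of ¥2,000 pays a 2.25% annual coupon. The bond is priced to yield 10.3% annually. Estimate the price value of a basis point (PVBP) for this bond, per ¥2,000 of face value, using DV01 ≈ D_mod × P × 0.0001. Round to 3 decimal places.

¥0.521

Periodic yield y = 0.103.
  t   CF        PV=CF/(1+0.103)^t    t·PV
  1        45.00        40.7978        40.7978
  2        45.00        36.9881        73.9761
  3        45.00        33.5340       100.6021
  4     2,045.00     1,381.6284     5,526.5137
  Σ                  1,492.9484     5,741.8898
P = 1,492.9484; D_Mac = 3.84601 yrs; D_mod = 3.48686 yrs.
DV01 ≈ 3.48686 × 1,492.9484 × 0.0001 = 0.520570.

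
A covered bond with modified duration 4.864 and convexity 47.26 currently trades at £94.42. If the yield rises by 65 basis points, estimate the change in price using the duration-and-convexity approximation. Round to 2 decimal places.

Duration effect: -D_mod·Δy = -4.864 × (+0.0065) = -0.031616
Convexity effect: ½·C·(Δy)² = 0.5 × 47.26 × (0.0065)² = +0.0009983675
ΔP/P ≈ -0.031616 + 0.0009983675 = -0.0306176325
ΔP ≈ 94.42 × (-0.0306176325) = -2.89091686065.

-£2.89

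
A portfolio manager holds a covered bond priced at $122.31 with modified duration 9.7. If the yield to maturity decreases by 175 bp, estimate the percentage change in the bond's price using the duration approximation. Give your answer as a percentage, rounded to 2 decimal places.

+16.98%

Duration approximation: ΔP/P ≈ -D_mod · Δy = -9.7 × (-0.0175) = +0.169750.
As a percentage: +16.9750%.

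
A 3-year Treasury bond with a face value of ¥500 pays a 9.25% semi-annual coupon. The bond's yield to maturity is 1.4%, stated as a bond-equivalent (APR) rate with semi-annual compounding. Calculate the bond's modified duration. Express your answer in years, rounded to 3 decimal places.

2.704 years

Periodic yield y = 0.007. First find Macaulay duration:
  t   CF        PV=CF/(1+0.007)^t    t·PV
  1       23.125        22.9643        22.9643
  2       23.125        22.8046        45.6092
  3       23.125        22.6461        67.9383
  4       23.125        22.4887        89.9547
  5       23.125        22.3323       111.6617
  6      523.125       501.6822     3,010.0929
  Σ                    614.9181     3,348.2211
P = 614.9181; Macaulay duration = 3,348.2211 / 614.9181 = 5.44499 half-year periods = 2.72249 years.
Modified duration = D_Mac / (1 + y) = 2.72249 / 1.007 = 2.70357 years.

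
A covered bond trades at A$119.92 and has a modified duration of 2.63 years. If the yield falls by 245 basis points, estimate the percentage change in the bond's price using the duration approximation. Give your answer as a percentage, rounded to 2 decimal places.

+6.44%

Duration approximation: ΔP/P ≈ -D_mod · Δy = -2.63 × (-0.0245) = +0.064435.
As a percentage: +6.4435%.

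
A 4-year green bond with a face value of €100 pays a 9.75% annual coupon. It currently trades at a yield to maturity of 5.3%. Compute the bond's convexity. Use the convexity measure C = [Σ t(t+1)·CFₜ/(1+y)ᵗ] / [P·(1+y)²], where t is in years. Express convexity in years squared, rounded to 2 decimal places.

15.26

With y = 0.053:
  t   CF        PV=CF/(1+0.053)^t    t·PV        t(t+1)·PV
  1         9.75         9.2593         9.2593          18.5185
  2         9.75         8.7932        17.5864          52.7593
  3         9.75         8.3506        25.0519         100.2076
  4       109.75        89.2670       357.0681       1,785.3404
  Σ                    115.6701       408.9657       1,956.8259
P = 115.6701.
Convexity = Σ t(t+1)·PV / [P·(1+y)²] = 1,956.8259 / (115.6701 × 1.108809) = 15.25718.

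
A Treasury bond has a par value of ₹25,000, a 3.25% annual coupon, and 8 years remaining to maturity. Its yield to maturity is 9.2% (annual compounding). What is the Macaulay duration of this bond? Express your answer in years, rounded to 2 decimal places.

Periodic yield y = 0.092. Discount each cash flow and weight by its year:
  t   CF        PV=CF/(1+0.092)^t    t·PV
  1       812.50       744.0476       744.0476
  2       812.50       681.3623     1,362.7246
  3       812.50       623.9581     1,871.8744
  4       812.50       571.3902     2,285.5610
  5       812.50       523.2511     2,616.2557
  6       812.50       479.1677     2,875.0062
  7       812.50       438.7983     3,071.5879
  8    25,812.50    12,765.8272   102,126.6177
  Σ                 16,827.8026   116,953.6751
Price P = Σ PV = 16,827.8026.
Macaulay duration = Σ(t·PV) / P = 116,953.6751 / 16,827.8026 = 6.95003 years.

6.95 years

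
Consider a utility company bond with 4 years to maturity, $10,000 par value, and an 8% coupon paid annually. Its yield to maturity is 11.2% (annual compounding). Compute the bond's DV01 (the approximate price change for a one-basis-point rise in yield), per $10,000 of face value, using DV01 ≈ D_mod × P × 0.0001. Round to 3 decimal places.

$2.879

Periodic yield y = 0.112.
  t   CF        PV=CF/(1+0.112)^t    t·PV
  1       800.00       719.4245       719.4245
  2       800.00       646.9644     1,293.9289
  3       800.00       581.8026     1,745.4077
  4    10,800.00     7,063.2505    28,253.0018
  Σ                  9,011.4419    32,011.7629
P = 9,011.4419; D_Mac = 3.55235 yrs; D_mod = 3.19456 yrs.
DV01 ≈ 3.19456 × 9,011.4419 × 0.0001 = 2.878756.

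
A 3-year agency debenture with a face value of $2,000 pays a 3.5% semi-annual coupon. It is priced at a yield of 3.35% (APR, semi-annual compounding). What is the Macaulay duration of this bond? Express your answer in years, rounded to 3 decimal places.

2.874 years

Periodic yield y = 0.01675. Discount each cash flow and weight by its period:
  t   CF        PV=CF/(1+0.01675)^t    t·PV
  1        35.00        34.4234        34.4234
  2        35.00        33.8563        67.7126
  3        35.00        33.2986        99.8957
  4        35.00        32.7500       131.0000
  5        35.00        32.2105       161.0524
  6     2,035.00     1,841.9563    11,051.7379
  Σ                  2,008.4951    11,545.8220
Price P = Σ PV = 2,008.4951.
Macaulay duration = Σ(t·PV) / P = 11,545.8220 / 2,008.4951 = 5.74849 half-year periods.
In years: 5.74849 / 2 = 2.87425 years.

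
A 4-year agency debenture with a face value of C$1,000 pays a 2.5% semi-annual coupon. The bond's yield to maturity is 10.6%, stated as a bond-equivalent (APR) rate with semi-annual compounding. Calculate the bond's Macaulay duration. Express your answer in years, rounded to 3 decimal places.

Periodic yield y = 0.053. Discount each cash flow and weight by its period:
  t   CF        PV=CF/(1+0.053)^t    t·PV
  1        12.50        11.8708        11.8708
  2        12.50        11.2734        22.5467
  3        12.50        10.7059        32.1178
  4        12.50        10.1671        40.6683
  5        12.50         9.6554        48.2768
  6        12.50         9.1694        55.0163
  7        12.50         8.7079        60.9550
  8     1,012.50       669.8353     5,358.6828
  Σ                    741.3852     5,630.1346
Price P = Σ PV = 741.3852.
Macaulay duration = Σ(t·PV) / P = 5,630.1346 / 741.3852 = 7.59407 half-year periods.
In years: 7.59407 / 2 = 3.79704 years.

3.797 years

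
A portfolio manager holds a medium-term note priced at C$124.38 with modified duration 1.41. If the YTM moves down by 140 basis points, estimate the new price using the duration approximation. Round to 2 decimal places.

C$126.84

Duration approximation: ΔP/P ≈ -D_mod · Δy = -1.41 × (-0.014) = +0.019740.
New price ≈ 124.38 × (1 + 0.019740) = 126.8352612.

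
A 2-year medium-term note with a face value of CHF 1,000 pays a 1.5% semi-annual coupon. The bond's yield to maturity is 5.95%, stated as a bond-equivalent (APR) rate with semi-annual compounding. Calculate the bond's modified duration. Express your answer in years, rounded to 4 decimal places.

Periodic yield y = 0.02975. First find Macaulay duration:
  t   CF        PV=CF/(1+0.02975)^t    t·PV
  1         7.50         7.2833         7.2833
  2         7.50         7.0729        14.1458
  3         7.50         6.8686        20.6057
  4     1,007.50       896.0203     3,584.0812
  Σ                    917.2451     3,626.1160
P = 917.2451; Macaulay duration = 3,626.1160 / 917.2451 = 3.95327 half-year periods = 1.97663 years.
Modified duration = D_Mac / (1 + y) = 1.97663 / 1.02975 = 1.91953 years.

1.9195 years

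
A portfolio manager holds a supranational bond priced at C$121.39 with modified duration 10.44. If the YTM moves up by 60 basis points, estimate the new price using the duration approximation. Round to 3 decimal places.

Duration approximation: ΔP/P ≈ -D_mod · Δy = -10.44 × (+0.006) = -0.062640.
New price ≈ 121.39 × (1 - 0.062640) = 113.7861304.

C$113.786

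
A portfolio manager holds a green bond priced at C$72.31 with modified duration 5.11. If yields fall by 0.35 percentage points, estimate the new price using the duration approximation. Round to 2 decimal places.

C$73.60

Duration approximation: ΔP/P ≈ -D_mod · Δy = -5.11 × (-0.0035) = +0.017885.
New price ≈ 72.31 × (1 + 0.017885) = 73.60326435.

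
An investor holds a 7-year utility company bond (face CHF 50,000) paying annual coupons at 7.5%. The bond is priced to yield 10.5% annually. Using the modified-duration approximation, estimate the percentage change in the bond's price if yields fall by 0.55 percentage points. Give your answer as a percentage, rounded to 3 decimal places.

Periodic yield y = 0.105. Modified duration first:
  t   CF        PV=CF/(1+0.105)^t    t·PV
  1     3,750.00     3,393.6652     3,393.6652
  2     3,750.00     3,071.1902     6,142.3804
  3     3,750.00     2,779.3576     8,338.0729
  4     3,750.00     2,515.2558    10,061.0231
  5     3,750.00     2,276.2496    11,381.2479
  6     3,750.00     2,059.9544    12,359.7262
  7    53,750.00    26,720.3734   187,042.6136
  Σ                 42,816.0461   238,718.7293
P = 42,816.0461; D_Mac = 5.57545 yrs; D_mod = 5.57545/(1+0.105) = 5.04566 yrs.
ΔP/P ≈ -D_mod · Δy = -5.04566 × (-0.0055) = +0.027751 = +2.7751%.

+2.775%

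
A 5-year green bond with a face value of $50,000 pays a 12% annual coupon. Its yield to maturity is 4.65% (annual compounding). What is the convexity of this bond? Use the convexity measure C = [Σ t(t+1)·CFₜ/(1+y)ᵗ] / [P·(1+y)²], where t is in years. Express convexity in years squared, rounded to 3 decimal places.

With y = 0.0465:
  t   CF        PV=CF/(1+0.0465)^t    t·PV        t(t+1)·PV
  1     6,000.00     5,733.3970     5,733.3970      11,466.7941
  2     6,000.00     5,478.6403    10,957.2805      32,871.8416
  3     6,000.00     5,235.2033    15,705.6099      62,822.4397
  4     6,000.00     5,002.5832    20,010.3328     100,051.6639
  5    56,000.00    44,616.1266   223,080.6329   1,338,483.7974
  Σ                 66,065.9504   275,487.2532   1,545,696.5367
P = 66,065.9504.
Convexity = Σ t(t+1)·PV / [P·(1+y)²] = 1,545,696.5367 / (66,065.9504 × 1.095162) = 21.36329.

21.363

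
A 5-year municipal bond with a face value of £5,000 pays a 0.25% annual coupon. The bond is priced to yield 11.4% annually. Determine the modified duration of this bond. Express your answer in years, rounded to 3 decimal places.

4.458 years

Periodic yield y = 0.114. First find Macaulay duration:
  t   CF        PV=CF/(1+0.114)^t    t·PV
  1        12.50        11.2208        11.2208
  2        12.50        10.0726        20.1451
  3        12.50         9.0418        27.1254
  4        12.50         8.1165        32.4660
  5     5,012.50     2,921.6516    14,608.2582
  Σ                  2,960.1033    14,699.2155
P = 2,960.1033; Macaulay duration = 14,699.2155 / 2,960.1033 = 4.96578 years.
Modified duration = D_Mac / (1 + y) = 4.96578 / 1.114 = 4.45761 years.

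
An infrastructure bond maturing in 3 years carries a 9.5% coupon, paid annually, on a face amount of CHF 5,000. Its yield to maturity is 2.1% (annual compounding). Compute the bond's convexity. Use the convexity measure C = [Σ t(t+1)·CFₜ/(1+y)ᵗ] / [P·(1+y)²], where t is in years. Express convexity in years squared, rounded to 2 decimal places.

10.34

With y = 0.021:
  t   CF        PV=CF/(1+0.021)^t    t·PV        t(t+1)·PV
  1       475.00       465.2302       465.2302         930.4603
  2       475.00       455.6613       911.3226       2,733.9677
  3     5,475.00     5,144.0703    15,432.2110      61,728.8439
  Σ                  6,064.9618    16,808.7637      65,393.2719
P = 6,064.9618.
Convexity = Σ t(t+1)·PV / [P·(1+y)²] = 65,393.2719 / (6,064.9618 × 1.042441) = 10.34317.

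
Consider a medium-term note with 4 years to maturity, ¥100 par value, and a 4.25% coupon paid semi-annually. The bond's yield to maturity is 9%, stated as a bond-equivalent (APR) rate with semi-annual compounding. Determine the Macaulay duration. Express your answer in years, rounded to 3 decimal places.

3.690 years

Periodic yield y = 0.045. Discount each cash flow and weight by its period:
  t   CF        PV=CF/(1+0.045)^t    t·PV
  1        2.125         2.0335         2.0335
  2        2.125         1.9459         3.8919
  3        2.125         1.8621         5.5864
  4        2.125         1.7819         7.1278
  5        2.125         1.7052         8.5260
  6        2.125         1.6318         9.7907
  7        2.125         1.5615        10.9306
  8      102.125        71.8128       574.5022
  Σ                     84.3348       622.3890
Price P = Σ PV = 84.3348.
Macaulay duration = Σ(t·PV) / P = 622.3890 / 84.3348 = 7.37998 half-year periods.
In years: 7.37998 / 2 = 3.68999 years.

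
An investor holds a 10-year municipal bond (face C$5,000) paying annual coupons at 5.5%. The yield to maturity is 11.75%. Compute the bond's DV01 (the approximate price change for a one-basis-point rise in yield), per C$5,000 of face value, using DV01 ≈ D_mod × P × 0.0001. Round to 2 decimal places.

C$2.12

Periodic yield y = 0.1175.
  t   CF        PV=CF/(1+0.1175)^t    t·PV
  1       275.00       246.0850       246.0850
  2       275.00       220.2103       440.4206
  3       275.00       197.0562       591.1686
  4       275.00       176.3366       705.3466
  5       275.00       157.7957       788.9783
  6       275.00       141.2042       847.2250
  7       275.00       126.3572       884.5004
  8       275.00       113.0713       904.5705
  9       275.00       101.1824       910.6415
  10    5,275.00     1,736.7893    17,367.8934
  Σ                  3,216.0882    23,686.8298
P = 3,216.0882; D_Mac = 7.36511 yrs; D_mod = 6.59070 yrs.
DV01 ≈ 6.59070 × 3,216.0882 × 0.0001 = 2.119627.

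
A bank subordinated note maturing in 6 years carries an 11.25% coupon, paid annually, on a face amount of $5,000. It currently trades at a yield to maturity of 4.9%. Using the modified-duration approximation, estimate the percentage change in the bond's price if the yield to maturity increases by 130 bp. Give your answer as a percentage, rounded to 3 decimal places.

Periodic yield y = 0.049. Modified duration first:
  t   CF        PV=CF/(1+0.049)^t    t·PV
  1       562.50       536.2250       536.2250
  2       562.50       511.1773     1,022.3546
  3       562.50       487.2996     1,461.8988
  4       562.50       464.5373     1,858.1491
  5       562.50       442.8382     2,214.1910
  6     5,562.50     4,174.6214    25,047.7284
  Σ                  6,616.6988    32,140.5469
P = 6,616.6988; D_Mac = 4.85749 yrs; D_mod = 4.85749/(1+0.049) = 4.63059 yrs.
ΔP/P ≈ -D_mod · Δy = -4.63059 × (+0.013) = -0.060198 = -6.0198%.

-6.020%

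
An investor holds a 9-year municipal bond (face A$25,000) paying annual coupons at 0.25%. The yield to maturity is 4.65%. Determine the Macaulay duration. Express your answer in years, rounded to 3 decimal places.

8.886 years

Periodic yield y = 0.0465. Discount each cash flow and weight by its year:
  t   CF        PV=CF/(1+0.0465)^t    t·PV
  1        62.50        59.7229        59.7229
  2        62.50        57.0692       114.1383
  3        62.50        54.5334       163.6001
  4        62.50        52.1102       208.4410
  5        62.50        49.7948       248.9739
  6        62.50        47.5822       285.4933
  7        62.50        45.4680       318.2757
  8        62.50        43.4476       347.5811
  9    25,062.50    16,648.3538   149,835.1839
  Σ                 17,058.0820   151,581.4102
Price P = Σ PV = 17,058.0820.
Macaulay duration = Σ(t·PV) / P = 151,581.4102 / 17,058.0820 = 8.88619 years.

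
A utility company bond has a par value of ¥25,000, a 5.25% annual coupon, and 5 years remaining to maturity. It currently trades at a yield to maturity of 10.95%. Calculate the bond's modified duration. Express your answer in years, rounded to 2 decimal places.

4.02 years

Periodic yield y = 0.1095. First find Macaulay duration:
  t   CF        PV=CF/(1+0.1095)^t    t·PV
  1     1,312.50     1,182.9653     1,182.9653
  2     1,312.50     1,066.2148     2,132.4296
  3     1,312.50       960.9867     2,882.9602
  4     1,312.50       866.1440     3,464.5759
  5    26,312.50    15,650.4050    78,252.0249
  Σ                 19,726.7158    87,914.9559
P = 19,726.7158; Macaulay duration = 87,914.9559 / 19,726.7158 = 4.45664 years.
Modified duration = D_Mac / (1 + y) = 4.45664 / 1.1095 = 4.01680 years.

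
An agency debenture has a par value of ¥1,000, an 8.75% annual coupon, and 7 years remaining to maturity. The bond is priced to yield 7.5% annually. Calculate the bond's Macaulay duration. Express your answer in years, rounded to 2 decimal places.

Periodic yield y = 0.075. Discount each cash flow and weight by its year:
  t   CF        PV=CF/(1+0.075)^t    t·PV
  1        87.50        81.3953        81.3953
  2        87.50        75.7166       151.4332
  3        87.50        70.4340       211.3021
  4        87.50        65.5200       262.0802
  5        87.50        60.9489       304.7444
  6        87.50        56.6966       340.1798
  7     1,087.50       655.4960     4,588.4717
  Σ                  1,066.2075     5,939.6068
Price P = Σ PV = 1,066.2075.
Macaulay duration = Σ(t·PV) / P = 5,939.6068 / 1,066.2075 = 5.57078 years.

5.57 years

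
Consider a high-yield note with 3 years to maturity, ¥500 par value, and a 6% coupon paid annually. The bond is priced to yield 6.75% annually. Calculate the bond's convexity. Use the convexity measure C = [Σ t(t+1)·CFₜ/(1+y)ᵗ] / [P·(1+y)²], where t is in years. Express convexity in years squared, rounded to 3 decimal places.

With y = 0.0675:
  t   CF        PV=CF/(1+0.0675)^t    t·PV        t(t+1)·PV
  1        30.00        28.1030        28.1030          56.2061
  2        30.00        26.3260        52.6521         157.9562
  3       530.00       435.6846     1,307.0538       5,228.2153
  Σ                    490.1137     1,387.8089       5,442.3776
P = 490.1137.
Convexity = Σ t(t+1)·PV / [P·(1+y)²] = 5,442.3776 / (490.1137 × 1.139556) = 9.74442.

9.744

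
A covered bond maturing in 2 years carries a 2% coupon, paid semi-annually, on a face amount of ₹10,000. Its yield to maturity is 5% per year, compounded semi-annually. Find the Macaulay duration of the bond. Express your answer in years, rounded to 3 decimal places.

Periodic yield y = 0.025. Discount each cash flow and weight by its period:
  t   CF        PV=CF/(1+0.025)^t    t·PV
  1       100.00        97.5610        97.5610
  2       100.00        95.1814       190.3629
  3       100.00        92.8599       278.5798
  4    10,100.00     9,150.1015    36,600.4060
  Σ                  9,435.7039    37,166.9097
Price P = Σ PV = 9,435.7039.
Macaulay duration = Σ(t·PV) / P = 37,166.9097 / 9,435.7039 = 3.93897 half-year periods.
In years: 3.93897 / 2 = 1.96948 years.

1.969 years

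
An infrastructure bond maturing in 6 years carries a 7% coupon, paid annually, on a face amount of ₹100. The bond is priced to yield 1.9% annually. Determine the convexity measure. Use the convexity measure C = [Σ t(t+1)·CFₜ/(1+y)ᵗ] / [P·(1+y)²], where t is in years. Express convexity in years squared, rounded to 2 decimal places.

With y = 0.019:
  t   CF        PV=CF/(1+0.019)^t    t·PV        t(t+1)·PV
  1         7.00         6.8695         6.8695          13.7390
  2         7.00         6.7414        13.4828          40.4484
  3         7.00         6.6157        19.8471          79.3883
  4         7.00         6.4923        25.9694         129.8468
  5         7.00         6.3713        31.8564         191.1386
  6       107.00        95.5738       573.4426       4,014.0979
  Σ                    128.6640       671.4677       4,468.6590
P = 128.6640.
Convexity = Σ t(t+1)·PV / [P·(1+y)²] = 4,468.6590 / (128.6640 × 1.038361) = 33.44814.

33.45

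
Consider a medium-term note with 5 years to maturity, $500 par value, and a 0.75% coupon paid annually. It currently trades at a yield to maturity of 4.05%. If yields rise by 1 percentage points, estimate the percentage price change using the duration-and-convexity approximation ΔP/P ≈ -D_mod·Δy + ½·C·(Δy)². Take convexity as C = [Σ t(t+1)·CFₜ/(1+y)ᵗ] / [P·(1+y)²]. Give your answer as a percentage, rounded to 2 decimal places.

-4.59%

With y = 0.0405:
  t   CF        PV=CF/(1+0.0405)^t    t·PV        t(t+1)·PV
  1         3.75         3.6040         3.6040           7.2081
  2         3.75         3.4638         6.9275          20.7825
  3         3.75         3.3289         9.9868          39.9472
  4         3.75         3.1994        12.7974          63.9872
  5       503.75       413.0519     2,065.2596      12,391.5573
  Σ                    426.6480     2,098.5753      12,523.4823
P = 426.6480; D_Mac = 4.91875 yrs; D_mod = 4.72730 yrs; C = 27.11260.
Duration effect: -4.72730 × (+0.01) = -0.047273
Convexity effect: 0.5 × 27.11260 × (0.01)² = +0.0013556
ΔP/P ≈ -0.047273 + 0.0013556 = -0.045917 = -4.5917%.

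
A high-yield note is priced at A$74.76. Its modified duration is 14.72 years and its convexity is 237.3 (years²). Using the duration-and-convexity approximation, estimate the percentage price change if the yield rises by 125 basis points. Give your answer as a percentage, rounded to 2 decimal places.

-16.55%

Duration effect: -D_mod·Δy = -14.72 × (+0.0125) = -0.184000
Convexity effect: ½·C·(Δy)² = 0.5 × 237.3 × (0.0125)² = +0.0185390625
ΔP/P ≈ -0.184000 + 0.0185390625 = -0.1654609375
= -16.54609375%.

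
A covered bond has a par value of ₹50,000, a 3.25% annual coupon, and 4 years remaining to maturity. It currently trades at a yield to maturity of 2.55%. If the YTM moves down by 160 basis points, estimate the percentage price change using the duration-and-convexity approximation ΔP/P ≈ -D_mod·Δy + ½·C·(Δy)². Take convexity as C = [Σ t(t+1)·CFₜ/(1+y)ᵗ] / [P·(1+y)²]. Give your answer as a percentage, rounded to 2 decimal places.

+6.19%

With y = 0.0255:
  t   CF        PV=CF/(1+0.0255)^t    t·PV        t(t+1)·PV
  1     1,625.00     1,584.5929     1,584.5929       3,169.1858
  2     1,625.00     1,545.1905     3,090.3810       9,271.1431
  3     1,625.00     1,506.7679     4,520.3038      18,081.2153
  4    51,625.00    46,678.5553   186,714.2211     933,571.1053
  Σ                 51,315.1066   195,909.4988     964,092.6495
P = 51,315.1066; D_Mac = 3.81777 yrs; D_mod = 3.72284 yrs; C = 17.86497.
Duration effect: -3.72284 × (-0.016) = +0.059565
Convexity effect: 0.5 × 17.86497 × (-0.016)² = +0.0022867
ΔP/P ≈ +0.059565 + 0.0022867 = +0.061852 = +6.1852%.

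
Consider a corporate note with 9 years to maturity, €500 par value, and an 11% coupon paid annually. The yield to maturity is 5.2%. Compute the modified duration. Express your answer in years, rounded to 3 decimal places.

Periodic yield y = 0.052. First find Macaulay duration:
  t   CF        PV=CF/(1+0.052)^t    t·PV
  1        55.00        52.2814        52.2814
  2        55.00        49.6971        99.3942
  3        55.00        47.2406       141.7218
  4        55.00        44.9055       179.6221
  5        55.00        42.6859       213.4293
  6        55.00        40.5759       243.4554
  7        55.00        38.5703       269.9918
  8        55.00        36.6637       293.3099
  9       555.00       351.6830     3,165.1466
  Σ                    704.3033     4,658.3526
P = 704.3033; Macaulay duration = 4,658.3526 / 704.3033 = 6.61413 years.
Modified duration = D_Mac / (1 + y) = 6.61413 / 1.052 = 6.28719 years.

6.287 years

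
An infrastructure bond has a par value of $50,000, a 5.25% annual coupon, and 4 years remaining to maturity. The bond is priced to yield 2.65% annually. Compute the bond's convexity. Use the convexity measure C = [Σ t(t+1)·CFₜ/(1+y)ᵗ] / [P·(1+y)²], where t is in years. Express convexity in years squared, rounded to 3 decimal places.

17.246

With y = 0.0265:
  t   CF        PV=CF/(1+0.0265)^t    t·PV        t(t+1)·PV
  1     2,625.00     2,557.2333     2,557.2333       5,114.4666
  2     2,625.00     2,491.2161     4,982.4322      14,947.2965
  3     2,625.00     2,426.9032     7,280.7095      29,122.8379
  4    52,625.00    47,397.5937   189,590.3749     947,951.8745
  Σ                 54,872.9463   204,410.7499     997,136.4755
P = 54,872.9463.
Convexity = Σ t(t+1)·PV / [P·(1+y)²] = 997,136.4755 / (54,872.9463 × 1.053702) = 17.24560.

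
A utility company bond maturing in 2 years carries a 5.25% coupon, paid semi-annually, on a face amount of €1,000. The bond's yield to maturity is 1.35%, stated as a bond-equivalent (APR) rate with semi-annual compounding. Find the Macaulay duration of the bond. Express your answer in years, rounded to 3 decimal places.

Periodic yield y = 0.00675. Discount each cash flow and weight by its period:
  t   CF        PV=CF/(1+0.00675)^t    t·PV
  1        26.25        26.0740        26.0740
  2        26.25        25.8992        51.7984
  3        26.25        25.7255        77.1766
  4     1,026.25       999.0026     3,996.0104
  Σ                  1,076.7013     4,151.0593
Price P = Σ PV = 1,076.7013.
Macaulay duration = Σ(t·PV) / P = 4,151.0593 / 1,076.7013 = 3.85535 half-year periods.
In years: 3.85535 / 2 = 1.92767 years.

1.928 years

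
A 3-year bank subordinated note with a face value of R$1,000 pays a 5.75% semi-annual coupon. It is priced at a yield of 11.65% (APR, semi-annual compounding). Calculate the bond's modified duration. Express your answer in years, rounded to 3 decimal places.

2.625 years

Periodic yield y = 0.05825. First find Macaulay duration:
  t   CF        PV=CF/(1+0.05825)^t    t·PV
  1        28.75        27.1675        27.1675
  2        28.75        25.6721        51.3442
  3        28.75        24.2590        72.7770
  4        28.75        22.9237        91.6948
  5        28.75        21.6619       108.3095
  6     1,028.75       732.4537     4,394.7223
  Σ                    854.1379     4,746.0153
P = 854.1379; Macaulay duration = 4,746.0153 / 854.1379 = 5.55650 half-year periods = 2.77825 years.
Modified duration = D_Mac / (1 + y) = 2.77825 / 1.05825 = 2.62532 years.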